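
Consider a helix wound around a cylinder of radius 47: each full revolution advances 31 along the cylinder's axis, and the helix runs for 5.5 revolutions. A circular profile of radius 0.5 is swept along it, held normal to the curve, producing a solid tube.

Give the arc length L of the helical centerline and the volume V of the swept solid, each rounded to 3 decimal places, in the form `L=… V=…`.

2πR = 2π·47 = 295.309709
per-turn = √(295.309709² + 31²) = √(87207.8245 + 961) = √88168.8245 = 296.932357
L = 5.5 × 296.932357 = 1633.127962
V = π·0.5² × L = 0.785398 × 1633.127962 = 1282.655702

L=1633.128 V=1282.656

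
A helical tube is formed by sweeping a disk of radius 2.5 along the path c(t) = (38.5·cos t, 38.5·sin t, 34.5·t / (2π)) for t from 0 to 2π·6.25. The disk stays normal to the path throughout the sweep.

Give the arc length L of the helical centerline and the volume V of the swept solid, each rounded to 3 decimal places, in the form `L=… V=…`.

L=1527.190 V=29986.310

2πR = 2π·38.5 = 241.902634
per-turn = √(241.902634² + 34.5²) = √(58516.8845 + 1190.25) = √59707.1345 = 244.350434
L = 6.25 × 244.350434 = 1527.190211
V = π·2.5² × L = 19.634954 × 1527.190211 = 29986.309676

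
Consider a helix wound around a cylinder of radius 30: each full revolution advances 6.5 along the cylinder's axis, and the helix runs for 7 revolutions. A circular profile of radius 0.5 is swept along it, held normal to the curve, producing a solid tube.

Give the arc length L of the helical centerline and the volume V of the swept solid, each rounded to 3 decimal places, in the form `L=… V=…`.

L=1320.253 V=1036.924

2πR = 2π·30 = 188.495559
per-turn = √(188.495559² + 6.5²) = √(35530.5758 + 42.25) = √35572.8258 = 188.607598
L = 7 × 188.607598 = 1320.253183
V = π·0.5² × L = 0.785398 × 1320.253183 = 1036.924425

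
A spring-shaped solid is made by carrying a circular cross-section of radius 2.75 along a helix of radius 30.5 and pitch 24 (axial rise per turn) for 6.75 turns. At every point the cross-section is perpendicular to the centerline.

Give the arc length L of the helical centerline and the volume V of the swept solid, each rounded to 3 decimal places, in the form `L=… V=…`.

2πR = 2π·30.5 = 191.637152
per-turn = √(191.637152² + 24²) = √(36724.7980 + 576) = √37300.7980 = 193.134145
L = 6.75 × 193.134145 = 1303.655479
V = π·2.75² × L = 23.758294 × 1303.655479 = 30972.630721

L=1303.655 V=30972.631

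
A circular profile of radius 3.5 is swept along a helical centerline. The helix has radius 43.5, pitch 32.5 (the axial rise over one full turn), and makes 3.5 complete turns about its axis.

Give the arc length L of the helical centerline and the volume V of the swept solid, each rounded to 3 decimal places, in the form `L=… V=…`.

L=963.354 V=37074.213

2πR = 2π·43.5 = 273.318561
per-turn = √(273.318561² + 32.5²) = √(74703.0357 + 1056.25) = √75759.2857 = 275.244048
L = 3.5 × 275.244048 = 963.354166
V = π·3.5² × L = 38.484510 × 963.354166 = 37074.213058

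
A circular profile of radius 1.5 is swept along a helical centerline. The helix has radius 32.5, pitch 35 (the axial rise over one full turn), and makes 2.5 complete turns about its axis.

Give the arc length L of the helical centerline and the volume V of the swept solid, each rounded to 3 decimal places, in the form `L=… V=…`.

L=517.953 V=3661.195

2πR = 2π·32.5 = 204.203522
per-turn = √(204.203522² + 35²) = √(41699.0786 + 1225) = √42924.0786 = 207.181270
L = 2.5 × 207.181270 = 517.953175
V = π·1.5² × L = 7.068583 × 517.953175 = 3661.195249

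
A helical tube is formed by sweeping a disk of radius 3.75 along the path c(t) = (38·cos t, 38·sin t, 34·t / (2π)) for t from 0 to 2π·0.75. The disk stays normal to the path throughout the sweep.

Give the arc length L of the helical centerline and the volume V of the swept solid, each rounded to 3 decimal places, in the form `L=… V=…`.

2πR = 2π·38 = 238.761042
per-turn = √(238.761042² + 34²) = √(57006.8350 + 1156) = √58162.8350 = 241.169722
L = 0.75 × 241.169722 = 180.877292
V = π·3.75² × L = 44.178647 × 180.877292 = 7990.913970

L=180.877 V=7990.914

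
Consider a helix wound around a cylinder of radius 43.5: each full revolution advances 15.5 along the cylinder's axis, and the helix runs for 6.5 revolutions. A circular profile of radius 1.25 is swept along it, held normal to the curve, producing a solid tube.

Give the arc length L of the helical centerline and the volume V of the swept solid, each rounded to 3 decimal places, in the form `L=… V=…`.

2πR = 2π·43.5 = 273.318561
per-turn = √(273.318561² + 15.5²) = √(74703.0357 + 240.25) = √74943.2857 = 273.757714
L = 6.5 × 273.757714 = 1779.425138
V = π·1.25² × L = 4.908739 × 1779.425138 = 8734.732720

L=1779.425 V=8734.733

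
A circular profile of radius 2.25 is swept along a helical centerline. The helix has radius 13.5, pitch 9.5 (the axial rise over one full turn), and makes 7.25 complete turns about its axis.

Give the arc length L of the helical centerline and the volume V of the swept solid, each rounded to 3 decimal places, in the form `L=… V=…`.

L=618.812 V=9841.774

2πR = 2π·13.5 = 84.823002
per-turn = √(84.823002² + 9.5²) = √(7194.9416 + 90.25) = √7285.1916 = 85.353334
L = 7.25 × 85.353334 = 618.811671
V = π·2.25² × L = 15.904313 × 618.811671 = 9841.774382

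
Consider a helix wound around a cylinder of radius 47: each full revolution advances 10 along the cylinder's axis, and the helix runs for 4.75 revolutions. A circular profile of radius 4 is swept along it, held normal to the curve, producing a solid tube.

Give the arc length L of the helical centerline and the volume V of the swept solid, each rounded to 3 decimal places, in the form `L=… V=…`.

L=1403.525 V=70548.868

2πR = 2π·47 = 295.309709
per-turn = √(295.309709² + 10²) = √(87207.8245 + 100) = √87307.8245 = 295.478975
L = 4.75 × 295.478975 = 1403.525130
V = π·4² × L = 50.265482 × 1403.525130 = 70548.867791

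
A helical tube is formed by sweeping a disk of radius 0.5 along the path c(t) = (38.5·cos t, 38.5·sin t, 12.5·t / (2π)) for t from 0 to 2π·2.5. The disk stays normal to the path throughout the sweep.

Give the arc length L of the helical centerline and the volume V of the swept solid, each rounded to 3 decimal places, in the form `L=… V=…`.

L=605.563 V=475.608

2πR = 2π·38.5 = 241.902634
per-turn = √(241.902634² + 12.5²) = √(58516.8845 + 156.25) = √58673.1345 = 242.225380
L = 2.5 × 242.225380 = 605.563449
V = π·0.5² × L = 0.785398 × 605.563449 = 475.608421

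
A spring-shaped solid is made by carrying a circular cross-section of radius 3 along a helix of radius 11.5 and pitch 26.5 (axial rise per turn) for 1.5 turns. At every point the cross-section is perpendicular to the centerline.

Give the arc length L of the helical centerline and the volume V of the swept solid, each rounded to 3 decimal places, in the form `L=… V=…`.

L=115.444 V=3264.107

2πR = 2π·11.5 = 72.256631
per-turn = √(72.256631² + 26.5²) = √(5221.0207 + 702.25) = √5923.2707 = 76.962788
L = 1.5 × 76.962788 = 115.444182
V = π·3² × L = 28.274334 × 115.444182 = 3264.107344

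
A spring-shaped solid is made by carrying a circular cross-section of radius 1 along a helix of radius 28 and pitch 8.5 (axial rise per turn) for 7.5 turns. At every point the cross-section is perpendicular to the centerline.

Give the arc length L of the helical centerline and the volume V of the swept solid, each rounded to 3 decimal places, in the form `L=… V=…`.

L=1321.008 V=4150.069

2πR = 2π·28 = 175.929189
per-turn = √(175.929189² + 8.5²) = √(30951.0794 + 72.25) = √31023.3294 = 176.134407
L = 7.5 × 176.134407 = 1321.008054
V = π·1² × L = 3.141593 × 1321.008054 = 4150.069198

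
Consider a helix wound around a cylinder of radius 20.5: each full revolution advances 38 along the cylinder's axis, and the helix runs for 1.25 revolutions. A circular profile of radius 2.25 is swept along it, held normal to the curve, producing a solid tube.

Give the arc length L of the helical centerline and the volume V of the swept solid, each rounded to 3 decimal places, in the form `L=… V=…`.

2πR = 2π·20.5 = 128.805299
per-turn = √(128.805299² + 38²) = √(16590.8050 + 1444) = √18034.8050 = 134.293727
L = 1.25 × 134.293727 = 167.867158
V = π·2.25² × L = 15.904313 × 167.867158 = 2669.811795

L=167.867 V=2669.812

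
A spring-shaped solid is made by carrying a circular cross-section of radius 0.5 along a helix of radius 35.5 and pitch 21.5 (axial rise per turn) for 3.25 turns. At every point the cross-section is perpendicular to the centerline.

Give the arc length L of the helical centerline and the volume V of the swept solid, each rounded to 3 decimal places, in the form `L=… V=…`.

L=728.282 V=571.992

2πR = 2π·35.5 = 223.053078
per-turn = √(223.053078² + 21.5²) = √(49752.6758 + 462.25) = √50214.9258 = 224.086871
L = 3.25 × 224.086871 = 728.282331
V = π·0.5² × L = 0.785398 × 728.282331 = 571.991605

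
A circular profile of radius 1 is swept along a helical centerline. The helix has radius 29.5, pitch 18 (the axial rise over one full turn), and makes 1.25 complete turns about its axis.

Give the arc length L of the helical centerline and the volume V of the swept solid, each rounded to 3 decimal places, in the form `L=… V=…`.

2πR = 2π·29.5 = 185.353967
per-turn = √(185.353967² + 18²) = √(34356.0929 + 324) = √34680.0929 = 186.225919
L = 1.25 × 186.225919 = 232.782399
V = π·1² × L = 3.141593 × 232.782399 = 731.307474

L=232.782 V=731.307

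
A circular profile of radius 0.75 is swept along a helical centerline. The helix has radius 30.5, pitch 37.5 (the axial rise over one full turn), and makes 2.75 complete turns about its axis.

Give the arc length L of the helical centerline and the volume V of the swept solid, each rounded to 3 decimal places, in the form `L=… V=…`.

L=536.997 V=948.952

2πR = 2π·30.5 = 191.637152
per-turn = √(191.637152² + 37.5²) = √(36724.7980 + 1406.25) = √38131.0480 = 195.271729
L = 2.75 × 195.271729 = 536.997254
V = π·0.75² × L = 1.767146 × 536.997254 = 948.952478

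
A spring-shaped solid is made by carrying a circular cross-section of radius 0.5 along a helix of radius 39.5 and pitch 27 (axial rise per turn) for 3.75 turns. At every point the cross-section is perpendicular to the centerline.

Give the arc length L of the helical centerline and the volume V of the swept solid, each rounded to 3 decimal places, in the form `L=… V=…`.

2πR = 2π·39.5 = 248.185820
per-turn = √(248.185820² + 27²) = √(61596.2011 + 729) = √62325.2011 = 249.650157
L = 3.75 × 249.650157 = 936.188090
V = π·0.5² × L = 0.785398 × 936.188090 = 735.280407

L=936.188 V=735.280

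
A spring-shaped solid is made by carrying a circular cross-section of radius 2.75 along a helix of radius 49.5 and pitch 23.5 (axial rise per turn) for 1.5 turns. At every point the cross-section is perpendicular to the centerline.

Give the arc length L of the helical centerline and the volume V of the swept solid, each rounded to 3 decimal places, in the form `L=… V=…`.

2πR = 2π·49.5 = 311.017673
per-turn = √(311.017673² + 23.5²) = √(96731.9927 + 552.25) = √97284.2427 = 311.904220
L = 1.5 × 311.904220 = 467.856331
V = π·2.75² × L = 23.758294 × 467.856331 = 11115.468461

L=467.856 V=11115.468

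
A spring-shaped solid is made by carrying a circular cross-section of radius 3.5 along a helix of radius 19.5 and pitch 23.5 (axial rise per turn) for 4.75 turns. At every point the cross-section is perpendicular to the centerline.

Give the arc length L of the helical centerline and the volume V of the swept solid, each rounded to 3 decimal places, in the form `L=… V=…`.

2πR = 2π·19.5 = 122.522113
per-turn = √(122.522113² + 23.5²) = √(15011.6683 + 552.25) = √15563.9183 = 124.755434
L = 4.75 × 124.755434 = 592.588311
V = π·3.5² × L = 38.484510 × 592.588311 = 22805.470790

L=592.588 V=22805.471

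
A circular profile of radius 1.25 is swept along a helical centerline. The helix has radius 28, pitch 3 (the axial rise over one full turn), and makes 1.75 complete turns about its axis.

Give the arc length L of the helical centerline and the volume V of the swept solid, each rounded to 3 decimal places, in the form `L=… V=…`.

2πR = 2π·28 = 175.929189
per-turn = √(175.929189² + 3²) = √(30951.0794 + 9) = √30960.0794 = 175.954765
L = 1.75 × 175.954765 = 307.920839
V = π·1.25² × L = 4.908739 × 307.920839 = 1511.502885

L=307.921 V=1511.503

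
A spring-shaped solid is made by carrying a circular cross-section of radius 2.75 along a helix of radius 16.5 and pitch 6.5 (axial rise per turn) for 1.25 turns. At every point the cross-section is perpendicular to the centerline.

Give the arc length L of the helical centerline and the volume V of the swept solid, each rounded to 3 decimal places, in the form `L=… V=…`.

2πR = 2π·16.5 = 103.672558
per-turn = √(103.672558² + 6.5²) = √(10747.9992 + 42.25) = √10790.2492 = 103.876124
L = 1.25 × 103.876124 = 129.845155
V = π·2.75² × L = 23.758294 × 129.845155 = 3084.899432

L=129.845 V=3084.899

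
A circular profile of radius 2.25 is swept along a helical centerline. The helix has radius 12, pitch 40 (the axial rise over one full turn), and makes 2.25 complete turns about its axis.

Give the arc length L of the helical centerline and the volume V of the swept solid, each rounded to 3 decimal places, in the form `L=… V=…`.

L=192.041 V=3054.281

2πR = 2π·12 = 75.398224
per-turn = √(75.398224² + 40²) = √(5684.8921 + 1600) = √7284.8921 = 85.351580
L = 2.25 × 85.351580 = 192.041054
V = π·2.25² × L = 15.904313 × 192.041054 = 3054.280995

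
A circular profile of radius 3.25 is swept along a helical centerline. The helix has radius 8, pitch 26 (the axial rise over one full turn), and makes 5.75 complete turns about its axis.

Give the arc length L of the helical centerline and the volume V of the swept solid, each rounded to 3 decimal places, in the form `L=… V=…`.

2πR = 2π·8 = 50.265482
per-turn = √(50.265482² + 26²) = √(2526.6187 + 676) = √3202.6187 = 56.591684
L = 5.75 × 56.591684 = 325.402184
V = π·3.25² × L = 33.183072 × 325.402184 = 10797.844247

L=325.402 V=10797.844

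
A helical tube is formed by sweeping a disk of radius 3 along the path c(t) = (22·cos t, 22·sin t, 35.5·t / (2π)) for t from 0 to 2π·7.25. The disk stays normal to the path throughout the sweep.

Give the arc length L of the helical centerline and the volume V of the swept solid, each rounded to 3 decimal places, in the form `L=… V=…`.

2πR = 2π·22 = 138.230077
per-turn = √(138.230077² + 35.5²) = √(19107.5541 + 1260.25) = √20367.8041 = 142.715816
L = 7.25 × 142.715816 = 1034.689666
V = π·3² × L = 28.274334 × 1034.689666 = 29255.161070

L=1034.690 V=29255.161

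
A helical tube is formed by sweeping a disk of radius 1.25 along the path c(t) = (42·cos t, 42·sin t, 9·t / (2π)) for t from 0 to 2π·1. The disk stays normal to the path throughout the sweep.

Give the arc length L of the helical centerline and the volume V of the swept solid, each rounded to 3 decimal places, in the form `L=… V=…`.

2πR = 2π·42 = 263.893783
per-turn = √(263.893783² + 9²) = √(69639.9287 + 81) = √69720.9287 = 264.047209
L = 1 × 264.047209 = 264.047209
V = π·1.25² × L = 4.908739 × 264.047209 = 1296.138707

L=264.047 V=1296.139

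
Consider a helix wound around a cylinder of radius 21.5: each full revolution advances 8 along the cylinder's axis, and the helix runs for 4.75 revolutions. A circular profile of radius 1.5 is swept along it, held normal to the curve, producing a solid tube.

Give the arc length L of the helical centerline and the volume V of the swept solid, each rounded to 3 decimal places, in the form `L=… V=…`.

L=642.795 V=4543.647

2πR = 2π·21.5 = 135.088484
per-turn = √(135.088484² + 8²) = √(18248.8985 + 64) = √18312.8985 = 135.325159
L = 4.75 × 135.325159 = 642.794503
V = π·1.5² × L = 7.068583 × 642.794503 = 4543.646600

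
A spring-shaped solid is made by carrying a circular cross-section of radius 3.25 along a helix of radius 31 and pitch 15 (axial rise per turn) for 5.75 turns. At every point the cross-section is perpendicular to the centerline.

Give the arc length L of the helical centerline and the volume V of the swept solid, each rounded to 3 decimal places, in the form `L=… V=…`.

L=1123.294 V=37274.344

2πR = 2π·31 = 194.778745
per-turn = √(194.778745² + 15²) = √(37938.7593 + 225) = √38163.7593 = 195.355469
L = 5.75 × 195.355469 = 1123.293947
V = π·3.25² × L = 33.183072 × 1123.293947 = 37274.344390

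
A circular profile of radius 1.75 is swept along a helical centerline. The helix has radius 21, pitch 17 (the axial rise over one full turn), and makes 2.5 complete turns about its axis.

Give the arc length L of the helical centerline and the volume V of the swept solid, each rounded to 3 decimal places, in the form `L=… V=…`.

2πR = 2π·21 = 131.946891
per-turn = √(131.946891² + 17²) = √(17409.9822 + 289) = √17698.9822 = 133.037522
L = 2.5 × 133.037522 = 332.593804
V = π·1.75² × L = 9.621128 × 332.593804 = 3199.927395

L=332.594 V=3199.927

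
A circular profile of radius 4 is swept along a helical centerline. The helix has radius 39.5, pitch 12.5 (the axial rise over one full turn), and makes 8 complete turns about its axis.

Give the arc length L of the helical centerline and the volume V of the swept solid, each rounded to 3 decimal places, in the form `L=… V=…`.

L=1988.003 V=99927.942

2πR = 2π·39.5 = 248.185820
per-turn = √(248.185820² + 12.5²) = √(61596.2011 + 156.25) = √61752.4511 = 248.500405
L = 8 × 248.500405 = 1988.003236
V = π·4² × L = 50.265482 × 1988.003236 = 99927.941809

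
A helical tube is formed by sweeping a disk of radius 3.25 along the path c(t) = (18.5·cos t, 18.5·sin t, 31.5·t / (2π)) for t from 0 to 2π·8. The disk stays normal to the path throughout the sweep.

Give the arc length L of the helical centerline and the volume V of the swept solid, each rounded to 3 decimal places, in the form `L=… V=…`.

2πR = 2π·18.5 = 116.238928
per-turn = √(116.238928² + 31.5²) = √(13511.4884 + 992.25) = √14503.7384 = 120.431468
L = 8 × 120.431468 = 963.451742
V = π·3.25² × L = 33.183072 × 963.451742 = 31970.288913

L=963.452 V=31970.289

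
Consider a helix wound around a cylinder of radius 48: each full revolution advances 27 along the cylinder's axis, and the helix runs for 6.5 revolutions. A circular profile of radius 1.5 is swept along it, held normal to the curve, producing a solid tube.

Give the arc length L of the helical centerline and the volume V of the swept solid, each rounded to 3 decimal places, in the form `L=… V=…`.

2πR = 2π·48 = 301.592895
per-turn = √(301.592895² + 27²) = √(90958.2742 + 729) = √91687.2742 = 302.799066
L = 6.5 × 302.799066 = 1968.193927
V = π·1.5² × L = 7.068583 × 1968.193927 = 13912.343057

L=1968.194 V=13912.343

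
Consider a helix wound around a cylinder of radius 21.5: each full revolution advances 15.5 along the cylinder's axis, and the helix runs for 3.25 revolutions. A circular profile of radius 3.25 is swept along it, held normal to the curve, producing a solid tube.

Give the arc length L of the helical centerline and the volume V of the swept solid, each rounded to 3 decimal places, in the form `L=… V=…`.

L=441.918 V=14664.201

2πR = 2π·21.5 = 135.088484
per-turn = √(135.088484² + 15.5²) = √(18248.8985 + 240.25) = √18489.1485 = 135.974808
L = 3.25 × 135.974808 = 441.918128
V = π·3.25² × L = 33.183072 × 441.918128 = 14664.201222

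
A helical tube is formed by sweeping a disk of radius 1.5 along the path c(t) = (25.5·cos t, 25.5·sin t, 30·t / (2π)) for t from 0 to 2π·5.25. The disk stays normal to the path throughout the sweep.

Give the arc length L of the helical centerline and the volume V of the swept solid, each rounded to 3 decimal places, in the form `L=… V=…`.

2πR = 2π·25.5 = 160.221225
per-turn = √(160.221225² + 30²) = √(25670.8410 + 900) = √26570.8410 = 163.005647
L = 5.25 × 163.005647 = 855.779648
V = π·1.5² × L = 7.068583 × 855.779648 = 6049.149876

L=855.780 V=6049.150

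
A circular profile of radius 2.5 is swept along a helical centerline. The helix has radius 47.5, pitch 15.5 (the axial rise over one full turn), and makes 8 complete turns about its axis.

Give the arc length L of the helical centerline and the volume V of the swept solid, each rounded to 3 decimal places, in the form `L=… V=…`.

L=2390.828 V=46943.802

2πR = 2π·47.5 = 298.451302
per-turn = √(298.451302² + 15.5²) = √(89073.1797 + 240.25) = √89313.4297 = 298.853526
L = 8 × 298.853526 = 2390.828204
V = π·2.5² × L = 19.634954 × 2390.828204 = 46943.802015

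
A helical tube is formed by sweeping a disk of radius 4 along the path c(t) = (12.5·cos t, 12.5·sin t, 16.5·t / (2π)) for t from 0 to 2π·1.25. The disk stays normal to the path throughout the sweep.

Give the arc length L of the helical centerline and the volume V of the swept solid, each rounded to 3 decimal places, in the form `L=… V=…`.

L=100.318 V=5042.526

2πR = 2π·12.5 = 78.539816
per-turn = √(78.539816² + 16.5²) = √(6168.5028 + 272.25) = √6440.7528 = 80.254301
L = 1.25 × 80.254301 = 100.317876
V = π·4² × L = 50.265482 × 100.317876 = 5042.526418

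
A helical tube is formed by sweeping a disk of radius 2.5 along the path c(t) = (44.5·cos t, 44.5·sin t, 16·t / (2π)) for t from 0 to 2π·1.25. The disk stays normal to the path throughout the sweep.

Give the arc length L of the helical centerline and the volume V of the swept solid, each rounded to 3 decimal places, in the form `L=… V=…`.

L=350.074 V=6873.686

2πR = 2π·44.5 = 279.601746
per-turn = √(279.601746² + 16²) = √(78177.1365 + 256) = √78433.1365 = 280.059166
L = 1.25 × 280.059166 = 350.073958
V = π·2.5² × L = 19.634954 × 350.073958 = 6873.686082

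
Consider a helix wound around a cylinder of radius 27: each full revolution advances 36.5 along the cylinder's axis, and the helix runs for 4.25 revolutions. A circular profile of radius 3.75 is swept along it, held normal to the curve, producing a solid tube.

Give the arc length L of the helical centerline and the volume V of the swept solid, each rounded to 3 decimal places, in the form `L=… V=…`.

L=737.495 V=32581.514

2πR = 2π·27 = 169.646003
per-turn = √(169.646003² + 36.5²) = √(28779.7664 + 1332.25) = √30112.0164 = 173.528143
L = 4.25 × 173.528143 = 737.494608
V = π·3.75² × L = 44.178647 × 737.494608 = 32581.513724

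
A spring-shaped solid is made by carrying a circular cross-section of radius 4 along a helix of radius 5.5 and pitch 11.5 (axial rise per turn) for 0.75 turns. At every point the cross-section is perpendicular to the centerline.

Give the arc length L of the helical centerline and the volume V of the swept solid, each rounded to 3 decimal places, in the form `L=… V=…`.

L=27.316 V=1373.030

2πR = 2π·5.5 = 34.557519
per-turn = √(34.557519² + 11.5²) = √(1194.2221 + 132.25) = √1326.4721 = 36.420765
L = 0.75 × 36.420765 = 27.315574
V = π·4² × L = 50.265482 × 27.315574 = 1373.030498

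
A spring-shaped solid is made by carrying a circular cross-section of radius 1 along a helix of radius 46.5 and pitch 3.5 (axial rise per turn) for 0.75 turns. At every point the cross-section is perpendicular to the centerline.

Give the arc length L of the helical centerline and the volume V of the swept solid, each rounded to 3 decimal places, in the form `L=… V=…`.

2πR = 2π·46.5 = 292.168117
per-turn = √(292.168117² + 3.5²) = √(85362.2085 + 12.25) = √85374.4585 = 292.189080
L = 0.75 × 292.189080 = 219.141810
V = π·1² × L = 3.141593 × 219.141810 = 688.454300

L=219.142 V=688.454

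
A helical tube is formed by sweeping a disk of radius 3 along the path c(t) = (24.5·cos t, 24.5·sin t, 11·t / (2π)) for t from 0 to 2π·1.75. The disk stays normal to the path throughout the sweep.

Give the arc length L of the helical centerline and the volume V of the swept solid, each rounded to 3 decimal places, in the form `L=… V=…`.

2πR = 2π·24.5 = 153.938040
per-turn = √(153.938040² + 11²) = √(23696.9202 + 121) = √23817.9202 = 154.330555
L = 1.75 × 154.330555 = 270.078471
V = π·3² × L = 28.274334 × 270.078471 = 7636.288864

L=270.078 V=7636.289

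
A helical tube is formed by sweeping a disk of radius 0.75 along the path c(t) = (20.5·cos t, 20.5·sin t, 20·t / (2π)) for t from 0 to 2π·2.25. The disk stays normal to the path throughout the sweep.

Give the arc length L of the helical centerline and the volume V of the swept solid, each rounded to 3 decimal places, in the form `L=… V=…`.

L=293.285 V=518.277

2πR = 2π·20.5 = 128.805299
per-turn = √(128.805299² + 20²) = √(16590.8050 + 400) = √16990.8050 = 130.348782
L = 2.25 × 130.348782 = 293.284760
V = π·0.75² × L = 1.767146 × 293.284760 = 518.276951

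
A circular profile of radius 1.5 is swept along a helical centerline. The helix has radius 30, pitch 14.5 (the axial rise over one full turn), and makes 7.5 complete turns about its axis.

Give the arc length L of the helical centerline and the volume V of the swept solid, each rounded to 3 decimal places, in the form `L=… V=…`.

L=1417.893 V=10022.497

2πR = 2π·30 = 188.495559
per-turn = √(188.495559² + 14.5²) = √(35530.5758 + 210.25) = √35740.8258 = 189.052442
L = 7.5 × 189.052442 = 1417.893315
V = π·1.5² × L = 7.068583 × 1417.893315 = 10022.497252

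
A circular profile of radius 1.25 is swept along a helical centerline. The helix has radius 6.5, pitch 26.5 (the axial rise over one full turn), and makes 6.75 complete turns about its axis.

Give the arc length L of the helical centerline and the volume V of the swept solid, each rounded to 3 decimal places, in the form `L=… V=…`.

2πR = 2π·6.5 = 40.840704
per-turn = √(40.840704² + 26.5²) = √(1667.9631 + 702.25) = √2370.2131 = 48.684835
L = 6.75 × 48.684835 = 328.622635
V = π·1.25² × L = 4.908739 × 328.622635 = 1613.122588

L=328.623 V=1613.123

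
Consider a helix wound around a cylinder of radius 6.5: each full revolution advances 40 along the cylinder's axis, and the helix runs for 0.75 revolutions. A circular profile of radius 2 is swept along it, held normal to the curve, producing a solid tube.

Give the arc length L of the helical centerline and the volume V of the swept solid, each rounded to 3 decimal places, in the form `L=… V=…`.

2πR = 2π·6.5 = 40.840704
per-turn = √(40.840704² + 40²) = √(1667.9631 + 1600) = √3267.9631 = 57.166101
L = 0.75 × 57.166101 = 42.874576
V = π·2² × L = 12.566371 × 42.874576 = 538.777812

L=42.875 V=538.778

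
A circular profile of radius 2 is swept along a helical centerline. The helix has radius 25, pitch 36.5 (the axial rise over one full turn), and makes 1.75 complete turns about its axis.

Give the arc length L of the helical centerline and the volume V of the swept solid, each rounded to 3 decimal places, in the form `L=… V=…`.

2πR = 2π·25 = 157.079633
per-turn = √(157.079633² + 36.5²) = √(24674.0110 + 1332.25) = √26006.2610 = 161.264568
L = 1.75 × 161.264568 = 282.212995
V = π·2² × L = 12.566371 × 282.212995 = 3546.393082

L=282.213 V=3546.393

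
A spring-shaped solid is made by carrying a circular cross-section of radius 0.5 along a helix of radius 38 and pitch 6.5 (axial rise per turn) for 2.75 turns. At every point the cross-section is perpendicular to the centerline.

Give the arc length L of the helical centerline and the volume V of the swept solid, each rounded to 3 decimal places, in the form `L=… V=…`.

L=656.836 V=515.878

2πR = 2π·38 = 238.761042
per-turn = √(238.761042² + 6.5²) = √(57006.8350 + 42.25) = √57049.0850 = 238.849503
L = 2.75 × 238.849503 = 656.836133
V = π·0.5² × L = 0.785398 × 656.836133 = 515.877892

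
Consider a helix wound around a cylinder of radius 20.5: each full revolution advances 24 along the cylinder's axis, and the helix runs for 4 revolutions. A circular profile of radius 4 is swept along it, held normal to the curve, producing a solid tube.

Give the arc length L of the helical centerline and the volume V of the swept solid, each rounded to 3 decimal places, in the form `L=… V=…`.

2πR = 2π·20.5 = 128.805299
per-turn = √(128.805299² + 24²) = √(16590.8050 + 576) = √17166.8050 = 131.022155
L = 4 × 131.022155 = 524.088618
V = π·4² × L = 50.265482 × 524.088618 = 26343.567256

L=524.089 V=26343.567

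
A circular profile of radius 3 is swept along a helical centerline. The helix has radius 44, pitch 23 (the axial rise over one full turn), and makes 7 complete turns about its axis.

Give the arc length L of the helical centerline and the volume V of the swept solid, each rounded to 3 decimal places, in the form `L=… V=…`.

2πR = 2π·44 = 276.460154
per-turn = √(276.460154² + 23²) = √(76430.2165 + 529) = √76959.2165 = 277.415242
L = 7 × 277.415242 = 1941.906694
V = π·3² × L = 28.274334 × 1941.906694 = 54906.118230

L=1941.907 V=54906.118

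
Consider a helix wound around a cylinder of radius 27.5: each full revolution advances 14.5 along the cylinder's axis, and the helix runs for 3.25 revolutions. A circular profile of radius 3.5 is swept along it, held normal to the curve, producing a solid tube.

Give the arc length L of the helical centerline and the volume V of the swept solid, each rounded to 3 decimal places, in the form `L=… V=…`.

2πR = 2π·27.5 = 172.787596
per-turn = √(172.787596² + 14.5²) = √(29855.5533 + 210.25) = √30065.8033 = 173.394935
L = 3.25 × 173.394935 = 563.533537
V = π·3.5² × L = 38.484510 × 563.533537 = 21687.312050

L=563.534 V=21687.312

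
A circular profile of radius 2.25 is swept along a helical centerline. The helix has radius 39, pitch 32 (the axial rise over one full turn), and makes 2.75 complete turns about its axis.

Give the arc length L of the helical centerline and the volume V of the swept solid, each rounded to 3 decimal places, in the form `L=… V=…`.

2πR = 2π·39 = 245.044227
per-turn = √(245.044227² + 32²) = √(60046.6732 + 1024) = √61070.6732 = 247.124813
L = 2.75 × 247.124813 = 679.593236
V = π·2.25² × L = 15.904313 × 679.593236 = 10808.463402

L=679.593 V=10808.463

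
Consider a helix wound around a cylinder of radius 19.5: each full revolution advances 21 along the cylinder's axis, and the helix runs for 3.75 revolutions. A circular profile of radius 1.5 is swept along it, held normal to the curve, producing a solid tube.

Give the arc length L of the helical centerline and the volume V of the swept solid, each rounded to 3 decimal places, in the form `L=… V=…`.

2πR = 2π·19.5 = 122.522113
per-turn = √(122.522113² + 21²) = √(15011.6683 + 441) = √15452.6683 = 124.308762
L = 3.75 × 124.308762 = 466.157857
V = π·1.5² × L = 7.068583 × 466.157857 = 3295.075725

L=466.158 V=3295.076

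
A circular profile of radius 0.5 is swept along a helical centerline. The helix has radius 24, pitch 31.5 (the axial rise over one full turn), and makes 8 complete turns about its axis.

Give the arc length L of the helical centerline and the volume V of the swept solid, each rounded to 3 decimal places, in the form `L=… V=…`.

L=1232.411 V=967.933

2πR = 2π·24 = 150.796447
per-turn = √(150.796447² + 31.5²) = √(22739.5685 + 992.25) = √23731.8185 = 154.051350
L = 8 × 154.051350 = 1232.410803
V = π·0.5² × L = 0.785398 × 1232.410803 = 967.933181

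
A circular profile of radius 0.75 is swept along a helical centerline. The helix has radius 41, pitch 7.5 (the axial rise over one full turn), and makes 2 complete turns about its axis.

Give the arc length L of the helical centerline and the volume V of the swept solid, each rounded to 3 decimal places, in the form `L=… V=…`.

L=515.440 V=910.857

2πR = 2π·41 = 257.610598
per-turn = √(257.610598² + 7.5²) = √(66363.2200 + 56.25) = √66419.4700 = 257.719751
L = 2 × 257.719751 = 515.439502
V = π·0.75² × L = 1.767146 × 515.439502 = 910.856786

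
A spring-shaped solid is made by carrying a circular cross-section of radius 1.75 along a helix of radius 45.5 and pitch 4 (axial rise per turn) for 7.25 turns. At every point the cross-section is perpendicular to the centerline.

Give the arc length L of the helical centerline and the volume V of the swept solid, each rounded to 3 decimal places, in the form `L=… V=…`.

L=2072.869 V=19943.333

2πR = 2π·45.5 = 285.884931
per-turn = √(285.884931² + 4²) = √(81730.1940 + 16) = √81746.1940 = 285.912913
L = 7.25 × 285.912913 = 2072.868622
V = π·1.75² × L = 9.621128 × 2072.868622 = 19943.333307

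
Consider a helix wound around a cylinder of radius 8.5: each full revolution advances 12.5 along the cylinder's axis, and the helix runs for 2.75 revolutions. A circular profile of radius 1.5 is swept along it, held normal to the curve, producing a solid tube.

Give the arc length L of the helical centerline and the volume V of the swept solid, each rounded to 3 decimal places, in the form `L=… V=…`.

L=150.839 V=1066.215

2πR = 2π·8.5 = 53.407075
per-turn = √(53.407075² + 12.5²) = √(2852.3157 + 156.25) = √3008.5657 = 54.850394
L = 2.75 × 54.850394 = 150.838582
V = π·1.5² × L = 7.068583 × 150.838582 = 1066.215109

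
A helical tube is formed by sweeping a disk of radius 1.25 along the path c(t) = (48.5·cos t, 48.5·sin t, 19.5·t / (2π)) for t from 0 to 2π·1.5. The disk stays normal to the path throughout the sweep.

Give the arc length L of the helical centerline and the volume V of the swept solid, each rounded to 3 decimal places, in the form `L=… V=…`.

2πR = 2π·48.5 = 304.734487
per-turn = √(304.734487² + 19.5²) = √(92863.1078 + 380.25) = √93243.3578 = 305.357754
L = 1.5 × 305.357754 = 458.036631
V = π·1.25² × L = 4.908739 × 458.036631 = 2248.382053

L=458.037 V=2248.382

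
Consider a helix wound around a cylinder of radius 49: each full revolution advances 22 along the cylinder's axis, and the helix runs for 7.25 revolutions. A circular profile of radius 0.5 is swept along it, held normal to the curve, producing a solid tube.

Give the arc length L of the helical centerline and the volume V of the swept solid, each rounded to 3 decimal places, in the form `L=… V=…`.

L=2237.793 V=1757.559

2πR = 2π·49 = 307.876080
per-turn = √(307.876080² + 22²) = √(94787.6807 + 484) = √95271.6807 = 308.661110
L = 7.25 × 308.661110 = 2237.793046
V = π·0.5² × L = 0.785398 × 2237.793046 = 1757.558548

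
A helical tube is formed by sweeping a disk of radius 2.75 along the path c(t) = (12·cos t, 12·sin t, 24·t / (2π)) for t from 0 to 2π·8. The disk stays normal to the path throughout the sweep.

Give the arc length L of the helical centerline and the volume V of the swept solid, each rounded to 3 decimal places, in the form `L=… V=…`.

2πR = 2π·12 = 75.398224
per-turn = √(75.398224² + 24²) = √(5684.8921 + 576) = √6260.8921 = 79.125799
L = 8 × 79.125799 = 633.006395
V = π·2.75² × L = 23.758294 × 633.006395 = 15039.152327

L=633.006 V=15039.152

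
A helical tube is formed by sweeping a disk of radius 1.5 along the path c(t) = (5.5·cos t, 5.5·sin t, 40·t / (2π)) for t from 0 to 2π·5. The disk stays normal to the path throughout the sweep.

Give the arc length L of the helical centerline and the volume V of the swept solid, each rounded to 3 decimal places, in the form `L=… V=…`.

L=264.302 V=1868.241

2πR = 2π·5.5 = 34.557519
per-turn = √(34.557519² + 40²) = √(1194.2221 + 1600) = √2794.2221 = 52.860402
L = 5 × 52.860402 = 264.302012
V = π·1.5² × L = 7.068583 × 264.302012 = 1868.240830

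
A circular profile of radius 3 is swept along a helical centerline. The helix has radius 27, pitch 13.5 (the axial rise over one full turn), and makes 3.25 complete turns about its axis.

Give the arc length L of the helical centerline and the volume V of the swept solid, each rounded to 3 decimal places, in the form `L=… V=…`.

L=553.092 V=15638.322

2πR = 2π·27 = 169.646003
per-turn = √(169.646003² + 13.5²) = √(28779.7664 + 182.25) = √28962.0164 = 170.182304
L = 3.25 × 170.182304 = 553.092486
V = π·3² × L = 28.274334 × 553.092486 = 15638.321630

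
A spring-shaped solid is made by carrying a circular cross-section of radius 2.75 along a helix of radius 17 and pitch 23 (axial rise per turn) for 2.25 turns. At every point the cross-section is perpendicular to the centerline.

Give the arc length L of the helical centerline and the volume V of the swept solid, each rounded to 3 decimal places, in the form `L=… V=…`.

2πR = 2π·17 = 106.814150
per-turn = √(106.814150² + 23²) = √(11409.2627 + 529) = √11938.2627 = 109.262357
L = 2.25 × 109.262357 = 245.840304
V = π·2.75² × L = 23.758294 × 245.840304 = 5840.746318

L=245.840 V=5840.746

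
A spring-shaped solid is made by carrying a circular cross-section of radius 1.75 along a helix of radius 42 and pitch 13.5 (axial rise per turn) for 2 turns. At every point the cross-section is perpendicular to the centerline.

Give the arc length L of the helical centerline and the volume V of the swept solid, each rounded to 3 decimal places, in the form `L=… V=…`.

2πR = 2π·42 = 263.893783
per-turn = √(263.893783² + 13.5²) = √(69639.9287 + 182.25) = √69822.1787 = 264.238867
L = 2 × 264.238867 = 528.477733
V = π·1.75² × L = 9.621128 × 528.477733 = 5084.551654

L=528.478 V=5084.552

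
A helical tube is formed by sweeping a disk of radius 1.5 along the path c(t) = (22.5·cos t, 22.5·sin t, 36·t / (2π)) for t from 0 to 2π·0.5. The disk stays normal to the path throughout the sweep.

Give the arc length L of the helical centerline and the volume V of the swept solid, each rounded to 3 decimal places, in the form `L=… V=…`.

2πR = 2π·22.5 = 141.371669
per-turn = √(141.371669² + 36²) = √(19985.9489 + 1296) = √21281.9489 = 145.883340
L = 0.5 × 145.883340 = 72.941670
V = π·1.5² × L = 7.068583 × 72.941670 = 515.594283

L=72.942 V=515.594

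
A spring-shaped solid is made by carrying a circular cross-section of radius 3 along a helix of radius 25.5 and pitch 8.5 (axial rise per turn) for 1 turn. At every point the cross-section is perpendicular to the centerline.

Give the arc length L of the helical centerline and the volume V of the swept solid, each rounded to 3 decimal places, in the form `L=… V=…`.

L=160.447 V=4536.519

2πR = 2π·25.5 = 160.221225
per-turn = √(160.221225² + 8.5²) = √(25670.8410 + 72.25) = √25743.0910 = 160.446536
L = 1 × 160.446536 = 160.446536
V = π·3² × L = 28.274334 × 160.446536 = 4536.518941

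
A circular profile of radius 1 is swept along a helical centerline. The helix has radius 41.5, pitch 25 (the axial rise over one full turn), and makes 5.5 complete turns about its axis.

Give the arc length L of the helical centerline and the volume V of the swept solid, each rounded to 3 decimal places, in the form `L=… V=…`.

2πR = 2π·41.5 = 260.752190
per-turn = √(260.752190² + 25²) = √(67991.7047 + 625) = √68616.7047 = 261.947905
L = 5.5 × 261.947905 = 1440.713475
V = π·1² × L = 3.141593 × 1440.713475 = 4526.134870

L=1440.713 V=4526.135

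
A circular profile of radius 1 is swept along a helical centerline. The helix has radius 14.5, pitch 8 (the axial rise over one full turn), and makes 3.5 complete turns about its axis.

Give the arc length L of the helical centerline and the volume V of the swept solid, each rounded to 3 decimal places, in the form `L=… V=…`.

L=320.099 V=1005.619

2πR = 2π·14.5 = 91.106187
per-turn = √(91.106187² + 8²) = √(8300.3373 + 64) = √8364.3373 = 91.456751
L = 3.5 × 91.456751 = 320.098628
V = π·1² × L = 3.141593 × 320.098628 = 1005.619500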